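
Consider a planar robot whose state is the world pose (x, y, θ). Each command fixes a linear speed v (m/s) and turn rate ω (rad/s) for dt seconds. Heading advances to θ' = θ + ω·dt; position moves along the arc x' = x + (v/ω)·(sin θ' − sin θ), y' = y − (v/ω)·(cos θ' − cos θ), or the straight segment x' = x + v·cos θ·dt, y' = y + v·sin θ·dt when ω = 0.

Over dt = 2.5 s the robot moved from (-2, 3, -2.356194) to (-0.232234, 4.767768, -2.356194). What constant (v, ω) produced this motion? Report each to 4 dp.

v = -1.0000, ω = 0.0000

Δθ = -2.356194 − -2.356194 = 0.000000
ω = Δθ/dt = 0.000000/2.5 = 0.0000
ω = 0 → v = (Δx·cos θ + Δy·sin θ)/dt = -1.0000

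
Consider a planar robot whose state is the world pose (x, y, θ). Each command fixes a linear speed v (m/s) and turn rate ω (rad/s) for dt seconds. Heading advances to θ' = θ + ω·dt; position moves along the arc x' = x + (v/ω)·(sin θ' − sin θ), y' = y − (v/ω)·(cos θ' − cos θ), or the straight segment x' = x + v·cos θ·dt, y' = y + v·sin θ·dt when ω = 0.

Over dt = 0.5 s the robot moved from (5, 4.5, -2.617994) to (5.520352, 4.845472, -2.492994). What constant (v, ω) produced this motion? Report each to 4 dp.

v = -1.2500, ω = 0.2500

Δθ = -2.492994 − -2.617994 = 0.125000
ω = Δθ/dt = 0.125000/0.5 = 0.2500
R = Δx/(sin θ' − sin θ) = -5.0000
v = R·ω = -5.0000·0.2500 = -1.2500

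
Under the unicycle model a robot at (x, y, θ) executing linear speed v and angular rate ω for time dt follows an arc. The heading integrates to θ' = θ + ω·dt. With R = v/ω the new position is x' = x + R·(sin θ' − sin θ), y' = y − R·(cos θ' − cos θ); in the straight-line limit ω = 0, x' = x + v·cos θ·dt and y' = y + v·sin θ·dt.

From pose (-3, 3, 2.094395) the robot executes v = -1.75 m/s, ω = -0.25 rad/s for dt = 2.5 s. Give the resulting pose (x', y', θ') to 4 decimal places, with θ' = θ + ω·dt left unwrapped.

θ' = 2.0944 + -0.25·2.5 = 1.4694
R = v/ω = -1.75/-0.25 = 7.0000
x' = -3 + 7.0000·(sin 1.4694 − sin 2.0944) = -2.0981
y' = 3 − 7.0000·(cos 1.4694 − cos 2.0944) = -1.2086

(-2.0981, -1.2086, 1.4694)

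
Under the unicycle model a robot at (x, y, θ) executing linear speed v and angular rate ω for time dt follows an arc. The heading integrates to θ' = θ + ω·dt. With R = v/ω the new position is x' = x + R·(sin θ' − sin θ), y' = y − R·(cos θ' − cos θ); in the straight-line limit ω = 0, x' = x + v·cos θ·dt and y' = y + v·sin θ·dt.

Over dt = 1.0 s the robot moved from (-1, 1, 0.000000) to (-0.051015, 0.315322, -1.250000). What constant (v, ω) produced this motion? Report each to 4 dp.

v = 1.2500, ω = -1.2500

Δθ = -1.250000 − 0.000000 = -1.250000
ω = Δθ/dt = -1.250000/1.0 = -1.2500
R = Δx/(sin θ' − sin θ) = -1.0000
v = R·ω = -1.0000·-1.2500 = 1.2500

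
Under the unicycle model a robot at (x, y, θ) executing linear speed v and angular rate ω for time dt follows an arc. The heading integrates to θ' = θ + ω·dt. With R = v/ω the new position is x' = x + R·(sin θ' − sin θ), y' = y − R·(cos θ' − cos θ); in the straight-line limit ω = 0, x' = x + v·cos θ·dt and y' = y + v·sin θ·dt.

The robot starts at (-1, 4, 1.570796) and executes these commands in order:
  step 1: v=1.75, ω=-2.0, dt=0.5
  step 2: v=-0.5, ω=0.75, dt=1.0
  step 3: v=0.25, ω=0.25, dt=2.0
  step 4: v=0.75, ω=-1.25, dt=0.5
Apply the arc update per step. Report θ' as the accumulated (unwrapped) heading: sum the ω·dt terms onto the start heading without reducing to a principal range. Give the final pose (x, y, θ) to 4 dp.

step 1: θ'=0.5708 (R=-0.8750) → pose (-0.5978, 4.7363, 0.5708)
step 2: θ'=1.3208 (R=-0.6667) → pose (-0.8835, 4.3402, 1.3208)
step 3: θ'=1.8208 (R=1.0000) → pose (-0.8835, 4.8351, 1.8208)
step 4: θ'=1.1958 (R=-0.6000) → pose (-0.8605, 5.2033, 1.1958)

(-0.8605, 5.2033, 1.1958)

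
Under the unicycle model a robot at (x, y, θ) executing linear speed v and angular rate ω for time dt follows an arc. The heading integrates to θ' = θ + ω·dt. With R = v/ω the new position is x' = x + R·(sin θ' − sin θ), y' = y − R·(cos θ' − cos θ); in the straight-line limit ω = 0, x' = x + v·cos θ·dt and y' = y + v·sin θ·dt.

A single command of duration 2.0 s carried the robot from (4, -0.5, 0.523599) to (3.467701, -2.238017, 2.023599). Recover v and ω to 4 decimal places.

Δθ = 2.023599 − 0.523599 = 1.500000
ω = Δθ/dt = 1.500000/2.0 = 0.7500
R = −Δy/(cos θ' − cos θ) = -1.3333
v = R·ω = -1.3333·0.7500 = -1.0000

v = -1.0000, ω = 0.7500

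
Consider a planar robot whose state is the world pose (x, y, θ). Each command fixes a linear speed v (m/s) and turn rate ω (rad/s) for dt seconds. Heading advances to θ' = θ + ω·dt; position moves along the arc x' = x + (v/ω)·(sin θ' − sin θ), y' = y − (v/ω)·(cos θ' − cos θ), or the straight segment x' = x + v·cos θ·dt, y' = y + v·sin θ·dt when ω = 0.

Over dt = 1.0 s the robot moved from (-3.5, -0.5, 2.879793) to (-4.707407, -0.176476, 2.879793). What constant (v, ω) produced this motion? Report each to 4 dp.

v = 1.2500, ω = 0.0000

Δθ = 2.879793 − 2.879793 = 0.000000
ω = Δθ/dt = 0.000000/1.0 = 0.0000
ω = 0 → v = (Δx·cos θ + Δy·sin θ)/dt = 1.2500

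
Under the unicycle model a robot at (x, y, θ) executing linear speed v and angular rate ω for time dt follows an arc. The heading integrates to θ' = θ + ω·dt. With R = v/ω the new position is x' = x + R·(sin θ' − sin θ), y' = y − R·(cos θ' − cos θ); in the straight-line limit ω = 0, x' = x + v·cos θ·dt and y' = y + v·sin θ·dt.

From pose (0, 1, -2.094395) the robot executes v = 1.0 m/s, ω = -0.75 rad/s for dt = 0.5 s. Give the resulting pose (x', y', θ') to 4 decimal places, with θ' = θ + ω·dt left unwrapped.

θ' = -2.0944 + -0.75·0.5 = -2.4694
R = v/ω = 1.0/-0.75 = -1.3333
x' = 0 + -1.3333·(sin -2.4694 − sin -2.0944) = -0.3244
y' = 1 − -1.3333·(cos -2.4694 − cos -2.0944) = 0.6234

(-0.3244, 0.6234, -2.4694)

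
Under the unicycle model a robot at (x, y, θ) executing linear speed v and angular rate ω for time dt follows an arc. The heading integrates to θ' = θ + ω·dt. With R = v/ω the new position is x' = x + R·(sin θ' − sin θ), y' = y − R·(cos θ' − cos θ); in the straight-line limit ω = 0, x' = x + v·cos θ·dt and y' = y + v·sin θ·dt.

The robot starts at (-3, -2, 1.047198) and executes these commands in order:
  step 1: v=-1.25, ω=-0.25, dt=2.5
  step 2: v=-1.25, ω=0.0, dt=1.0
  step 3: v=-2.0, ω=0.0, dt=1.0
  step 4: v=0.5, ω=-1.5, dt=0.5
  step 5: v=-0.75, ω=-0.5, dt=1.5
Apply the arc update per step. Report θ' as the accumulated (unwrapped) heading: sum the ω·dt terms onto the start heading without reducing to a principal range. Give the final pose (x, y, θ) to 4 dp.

step 1: θ'=0.4222 (R=5.0000) → pose (-5.2813, -4.0610, 0.4222)
step 2: θ'=0.4222 (straight) → pose (-6.4215, -4.5732, 0.4222)
step 3: θ'=0.4222 (straight) → pose (-8.2459, -5.3927, 0.4222)
step 4: θ'=-0.3278 (R=-0.3333) → pose (-8.0020, -5.3812, -0.3278)
step 5: θ'=-1.0778 (R=1.5000) → pose (-8.8404, -4.6709, -1.0778)

(-8.8404, -4.6709, -1.0778)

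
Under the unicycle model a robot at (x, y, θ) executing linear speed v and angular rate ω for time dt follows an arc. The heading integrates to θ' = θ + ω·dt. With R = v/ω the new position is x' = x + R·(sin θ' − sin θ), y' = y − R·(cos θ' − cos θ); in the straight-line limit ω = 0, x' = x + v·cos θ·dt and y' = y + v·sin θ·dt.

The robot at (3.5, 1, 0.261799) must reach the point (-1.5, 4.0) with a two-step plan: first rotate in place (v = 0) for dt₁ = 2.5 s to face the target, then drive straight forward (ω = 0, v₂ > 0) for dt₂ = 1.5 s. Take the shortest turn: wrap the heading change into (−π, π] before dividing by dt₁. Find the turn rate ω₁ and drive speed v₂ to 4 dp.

heading to target = atan2(4−1, -1.5−3.5) = 2.6012
Δθ = wrap(2.6012 − 0.2618) = 2.3394; ω₁ = Δθ/dt₁ = 0.9357
distance = √((-1.5−3.5)² + (4−1)²) = 5.8310; v₂ = distance/dt₂ = 3.8873

ω₁ = 0.9357, v₂ = 3.8873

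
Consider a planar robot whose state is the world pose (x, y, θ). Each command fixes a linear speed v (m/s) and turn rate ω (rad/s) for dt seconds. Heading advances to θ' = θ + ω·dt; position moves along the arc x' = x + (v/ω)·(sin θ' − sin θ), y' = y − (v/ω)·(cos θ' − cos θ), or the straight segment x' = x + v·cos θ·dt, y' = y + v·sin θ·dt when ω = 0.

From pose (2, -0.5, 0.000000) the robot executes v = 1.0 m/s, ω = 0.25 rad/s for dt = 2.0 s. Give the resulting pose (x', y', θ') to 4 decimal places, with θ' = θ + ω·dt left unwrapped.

(3.9177, -0.0103, 0.5000)

θ' = 0.0000 + 0.25·2.0 = 0.5000
R = v/ω = 1.0/0.25 = 4.0000
x' = 2 + 4.0000·(sin 0.5000 − sin 0.0000) = 3.9177
y' = -0.5 − 4.0000·(cos 0.5000 − cos 0.0000) = -0.0103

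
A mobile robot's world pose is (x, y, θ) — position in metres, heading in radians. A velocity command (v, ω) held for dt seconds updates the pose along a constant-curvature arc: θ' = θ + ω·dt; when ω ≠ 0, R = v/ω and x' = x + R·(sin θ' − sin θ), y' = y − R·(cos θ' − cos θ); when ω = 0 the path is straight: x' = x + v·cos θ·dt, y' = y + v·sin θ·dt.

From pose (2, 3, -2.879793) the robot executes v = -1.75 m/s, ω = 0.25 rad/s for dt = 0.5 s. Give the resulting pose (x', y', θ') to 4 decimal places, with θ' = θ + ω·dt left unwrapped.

θ' = -2.8798 + 0.25·0.5 = -2.7548
R = v/ω = -1.75/0.25 = -7.0000
x' = 2 + -7.0000·(sin -2.7548 − sin -2.8798) = 2.8288
y' = 3 − -7.0000·(cos -2.7548 − cos -2.8798) = 3.2786

(2.8288, 3.2786, -2.7548)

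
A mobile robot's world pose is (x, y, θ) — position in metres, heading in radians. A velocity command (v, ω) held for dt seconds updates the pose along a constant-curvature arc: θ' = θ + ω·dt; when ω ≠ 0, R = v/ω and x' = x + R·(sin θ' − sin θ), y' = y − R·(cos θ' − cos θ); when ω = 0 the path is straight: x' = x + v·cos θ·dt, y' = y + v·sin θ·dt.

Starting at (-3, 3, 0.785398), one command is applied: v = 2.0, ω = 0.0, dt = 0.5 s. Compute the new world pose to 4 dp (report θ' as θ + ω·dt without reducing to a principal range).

(-2.2929, 3.7071, 0.7854)

θ' = 0.7854 + 0.0·0.5 = 0.7854
ω = 0 → straight: x' = -3 + 2.0·cos(0.7854)·0.5 = -2.2929
y' = 3 + 2.0·sin(0.7854)·0.5 = 3.7071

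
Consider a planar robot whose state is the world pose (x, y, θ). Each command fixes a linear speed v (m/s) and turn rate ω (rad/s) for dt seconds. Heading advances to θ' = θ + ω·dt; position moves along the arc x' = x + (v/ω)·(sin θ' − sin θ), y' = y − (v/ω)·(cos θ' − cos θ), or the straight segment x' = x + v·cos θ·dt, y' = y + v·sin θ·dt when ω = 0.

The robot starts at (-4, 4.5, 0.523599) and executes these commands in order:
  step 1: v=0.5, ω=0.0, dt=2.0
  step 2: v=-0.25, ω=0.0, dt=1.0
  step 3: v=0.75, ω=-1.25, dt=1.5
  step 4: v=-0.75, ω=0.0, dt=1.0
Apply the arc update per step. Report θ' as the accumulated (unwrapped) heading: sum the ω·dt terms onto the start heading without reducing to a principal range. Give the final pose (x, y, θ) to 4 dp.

(-2.6281, 5.2180, -1.3514)

step 1: θ'=0.5236 (straight) → pose (-3.1340, 5.0000, 0.5236)
step 2: θ'=0.5236 (straight) → pose (-3.3505, 4.8750, 0.5236)
step 3: θ'=-1.3514 (R=-0.6000) → pose (-2.4649, 4.4860, -1.3514)
step 4: θ'=-1.3514 (straight) → pose (-2.6281, 5.2180, -1.3514)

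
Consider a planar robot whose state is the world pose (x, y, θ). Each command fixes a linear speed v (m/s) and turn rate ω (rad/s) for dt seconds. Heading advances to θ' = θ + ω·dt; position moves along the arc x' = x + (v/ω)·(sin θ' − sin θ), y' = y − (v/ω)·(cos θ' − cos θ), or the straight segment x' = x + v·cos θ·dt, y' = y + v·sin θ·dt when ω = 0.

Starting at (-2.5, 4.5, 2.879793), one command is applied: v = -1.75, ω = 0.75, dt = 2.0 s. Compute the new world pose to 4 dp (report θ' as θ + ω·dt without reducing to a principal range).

θ' = 2.8798 + 0.75·2.0 = 4.3798
R = v/ω = -1.75/0.75 = -2.3333
x' = -2.5 + -2.3333·(sin 4.3798 − sin 2.8798) = 0.3094
y' = 4.5 − -2.3333·(cos 4.3798 − cos 2.8798) = 5.9920

(0.3094, 5.9920, 4.3798)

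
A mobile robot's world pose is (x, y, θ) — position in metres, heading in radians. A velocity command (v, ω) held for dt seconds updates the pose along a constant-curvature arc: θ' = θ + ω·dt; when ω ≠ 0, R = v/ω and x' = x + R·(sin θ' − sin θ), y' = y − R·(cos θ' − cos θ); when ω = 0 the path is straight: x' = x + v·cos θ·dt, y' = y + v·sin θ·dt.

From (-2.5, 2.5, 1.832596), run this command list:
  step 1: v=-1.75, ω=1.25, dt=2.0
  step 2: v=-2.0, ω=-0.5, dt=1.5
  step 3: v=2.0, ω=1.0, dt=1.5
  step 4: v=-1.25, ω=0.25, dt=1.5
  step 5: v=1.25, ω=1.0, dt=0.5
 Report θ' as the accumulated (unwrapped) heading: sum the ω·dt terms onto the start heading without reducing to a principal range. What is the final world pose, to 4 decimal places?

step 1: θ'=4.3326 (R=-1.4000) → pose (0.1525, 2.3433, 4.3326)
step 2: θ'=3.5826 (R=4.0000) → pose (2.1601, 4.4777, 3.5826)
step 3: θ'=5.0826 (R=2.0000) → pose (1.1493, 1.9454, 5.0826)
step 4: θ'=5.4576 (R=-5.0000) → pose (0.1628, 3.5270, 5.4576)
step 5: θ'=5.9576 (R=1.2500) → pose (0.6816, 3.1904, 5.9576)

(0.6816, 3.1904, 5.9576)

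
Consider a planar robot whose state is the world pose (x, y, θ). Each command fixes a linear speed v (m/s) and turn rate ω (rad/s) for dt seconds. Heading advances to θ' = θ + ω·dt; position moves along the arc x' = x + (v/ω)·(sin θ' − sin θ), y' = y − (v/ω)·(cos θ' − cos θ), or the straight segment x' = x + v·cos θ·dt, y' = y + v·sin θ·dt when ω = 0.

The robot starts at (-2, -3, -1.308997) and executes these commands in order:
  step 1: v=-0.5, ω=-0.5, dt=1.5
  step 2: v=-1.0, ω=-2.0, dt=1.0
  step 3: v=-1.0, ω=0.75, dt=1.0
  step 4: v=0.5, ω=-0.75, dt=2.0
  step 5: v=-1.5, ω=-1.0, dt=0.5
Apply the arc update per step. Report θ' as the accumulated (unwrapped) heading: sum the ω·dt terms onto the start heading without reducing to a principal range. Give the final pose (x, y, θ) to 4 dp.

step 1: θ'=-2.0590 (R=1.0000) → pose (-1.9173, -2.2721, -2.0590)
step 2: θ'=-4.0590 (R=0.5000) → pose (-1.0787, -2.2027, -4.0590)
step 3: θ'=-3.3090 (R=-1.3333) → pose (-0.2421, -2.7069, -3.3090)
step 4: θ'=-4.8090 (R=-0.6667) → pose (-0.7946, -1.9853, -4.8090)
step 5: θ'=-5.3090 (R=1.5000) → pose (-1.0467, -2.6833, -5.3090)

(-1.0467, -2.6833, -5.3090)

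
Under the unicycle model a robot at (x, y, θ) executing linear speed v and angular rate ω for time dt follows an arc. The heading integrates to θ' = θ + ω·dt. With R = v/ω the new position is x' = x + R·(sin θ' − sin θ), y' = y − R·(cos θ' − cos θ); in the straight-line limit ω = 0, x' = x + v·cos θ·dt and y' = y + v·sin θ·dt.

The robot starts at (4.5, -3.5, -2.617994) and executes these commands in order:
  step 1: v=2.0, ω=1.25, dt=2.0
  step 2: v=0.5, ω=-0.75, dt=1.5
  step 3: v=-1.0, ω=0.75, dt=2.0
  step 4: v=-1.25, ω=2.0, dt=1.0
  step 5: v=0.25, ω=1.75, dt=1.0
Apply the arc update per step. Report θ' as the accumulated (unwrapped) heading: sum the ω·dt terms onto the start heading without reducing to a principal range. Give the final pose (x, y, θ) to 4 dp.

step 1: θ'=-0.1180 (R=1.6000) → pose (5.1116, -6.4745, -0.1180)
step 2: θ'=-1.2430 (R=-0.6667) → pose (5.6643, -6.9219, -1.2430)
step 3: θ'=0.2570 (R=-1.3333) → pose (4.0631, -6.0616, 0.2570)
step 4: θ'=2.2570 (R=-0.6250) → pose (3.7384, -7.0621, 2.2570)
step 5: θ'=4.0070 (R=0.1429) → pose (3.5191, -7.0600, 4.0070)

(3.5191, -7.0600, 4.0070)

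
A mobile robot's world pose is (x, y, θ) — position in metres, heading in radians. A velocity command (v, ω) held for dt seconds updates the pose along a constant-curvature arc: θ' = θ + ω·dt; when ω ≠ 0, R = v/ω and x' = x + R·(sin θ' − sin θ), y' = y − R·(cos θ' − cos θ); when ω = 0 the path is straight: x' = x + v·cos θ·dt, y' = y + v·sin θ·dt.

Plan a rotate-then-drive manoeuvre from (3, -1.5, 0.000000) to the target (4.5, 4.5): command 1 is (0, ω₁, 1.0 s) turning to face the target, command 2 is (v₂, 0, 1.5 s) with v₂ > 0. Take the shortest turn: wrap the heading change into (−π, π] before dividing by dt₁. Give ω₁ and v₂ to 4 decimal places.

ω₁ = 1.3258, v₂ = 4.1231

heading to target = atan2(4.5−-1.5, 4.5−3) = 1.3258
Δθ = wrap(1.3258 − 0.0000) = 1.3258; ω₁ = Δθ/dt₁ = 1.3258
distance = √((4.5−3)² + (4.5−-1.5)²) = 6.1847; v₂ = distance/dt₂ = 4.1231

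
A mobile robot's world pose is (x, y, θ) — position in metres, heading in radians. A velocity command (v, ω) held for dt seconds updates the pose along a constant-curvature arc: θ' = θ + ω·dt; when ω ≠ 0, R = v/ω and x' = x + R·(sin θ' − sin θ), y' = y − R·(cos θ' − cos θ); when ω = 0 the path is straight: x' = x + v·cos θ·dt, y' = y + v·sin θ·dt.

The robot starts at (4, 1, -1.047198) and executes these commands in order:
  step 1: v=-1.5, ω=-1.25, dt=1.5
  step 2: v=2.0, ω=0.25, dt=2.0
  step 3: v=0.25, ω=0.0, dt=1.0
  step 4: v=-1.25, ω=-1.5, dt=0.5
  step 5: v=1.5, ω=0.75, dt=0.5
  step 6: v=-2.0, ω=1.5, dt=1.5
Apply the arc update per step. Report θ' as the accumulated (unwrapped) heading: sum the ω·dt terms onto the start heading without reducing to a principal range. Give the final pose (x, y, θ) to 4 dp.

(1.1414, 3.2992, -0.5472)

step 1: θ'=-2.9222 (R=1.2000) → pose (4.7781, 2.7712, -2.9222)
step 2: θ'=-2.4222 (R=8.0000) → pose (1.2477, 0.9806, -2.4222)
step 3: θ'=-2.4222 (straight) → pose (1.0597, 0.8159, -2.4222)
step 4: θ'=-3.1722 (R=0.8333) → pose (1.6343, 1.0220, -3.1722)
step 5: θ'=-2.7972 (R=2.0000) → pose (0.8978, 0.9055, -2.7972)
step 6: θ'=-0.5472 (R=-1.3333) → pose (1.1414, 3.2992, -0.5472)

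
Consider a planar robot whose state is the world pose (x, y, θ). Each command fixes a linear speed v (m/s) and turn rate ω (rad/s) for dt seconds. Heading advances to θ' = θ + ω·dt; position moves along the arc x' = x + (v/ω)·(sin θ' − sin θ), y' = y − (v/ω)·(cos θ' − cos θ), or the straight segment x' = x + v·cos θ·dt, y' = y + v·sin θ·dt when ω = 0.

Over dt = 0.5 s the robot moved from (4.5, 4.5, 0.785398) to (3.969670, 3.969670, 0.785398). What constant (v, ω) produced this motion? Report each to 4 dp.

Δθ = 0.785398 − 0.785398 = 0.000000
ω = Δθ/dt = 0.000000/0.5 = 0.0000
ω = 0 → v = (Δx·cos θ + Δy·sin θ)/dt = -1.5000

v = -1.5000, ω = 0.0000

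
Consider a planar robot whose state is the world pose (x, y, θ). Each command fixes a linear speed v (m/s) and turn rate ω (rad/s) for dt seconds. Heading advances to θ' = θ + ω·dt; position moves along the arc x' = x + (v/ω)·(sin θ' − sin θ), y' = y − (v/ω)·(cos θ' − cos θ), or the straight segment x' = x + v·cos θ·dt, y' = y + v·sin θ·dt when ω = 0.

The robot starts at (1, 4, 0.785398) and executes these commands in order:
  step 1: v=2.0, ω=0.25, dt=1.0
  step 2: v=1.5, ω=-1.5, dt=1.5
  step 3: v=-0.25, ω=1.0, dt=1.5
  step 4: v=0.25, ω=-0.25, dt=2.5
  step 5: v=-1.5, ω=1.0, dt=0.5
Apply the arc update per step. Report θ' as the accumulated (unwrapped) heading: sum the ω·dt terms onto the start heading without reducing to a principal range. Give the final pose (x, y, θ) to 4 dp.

(3.5917, 5.6164, 0.1604)

step 1: θ'=1.0354 (R=8.0000) → pose (2.2237, 5.5754, 1.0354)
step 2: θ'=-1.2146 (R=-1.0000) → pose (4.0210, 5.4139, -1.2146)
step 3: θ'=0.2854 (R=-0.2500) → pose (3.7163, 5.5666, 0.2854)
step 4: θ'=-0.3396 (R=-1.0000) → pose (4.3309, 5.5500, -0.3396)
step 5: θ'=0.1604 (R=-1.5000) → pose (3.5917, 5.6164, 0.1604)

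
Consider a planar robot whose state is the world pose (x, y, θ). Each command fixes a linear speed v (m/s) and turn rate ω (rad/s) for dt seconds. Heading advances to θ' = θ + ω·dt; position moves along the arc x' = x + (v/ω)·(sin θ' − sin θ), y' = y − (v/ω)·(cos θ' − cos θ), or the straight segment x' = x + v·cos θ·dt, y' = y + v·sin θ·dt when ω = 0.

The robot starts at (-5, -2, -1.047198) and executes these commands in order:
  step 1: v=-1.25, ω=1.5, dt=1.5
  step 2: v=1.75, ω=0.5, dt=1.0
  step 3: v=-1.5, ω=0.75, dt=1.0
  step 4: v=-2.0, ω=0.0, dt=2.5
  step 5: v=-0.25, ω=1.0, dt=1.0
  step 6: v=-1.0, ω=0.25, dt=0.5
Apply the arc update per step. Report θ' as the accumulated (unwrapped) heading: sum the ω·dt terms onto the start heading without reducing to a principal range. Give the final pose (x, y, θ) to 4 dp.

step 1: θ'=1.2028 (R=-0.8333) → pose (-6.4992, -2.1169, 1.2028)
step 2: θ'=1.7028 (R=3.5000) → pose (-6.2954, -0.3971, 1.7028)
step 3: θ'=2.4528 (R=-2.0000) → pose (-5.5840, -1.6779, 2.4528)
step 4: θ'=2.4528 (straight) → pose (-1.7239, -4.8559, 2.4528)
step 5: θ'=3.4528 (R=-0.2500) → pose (-1.4884, -4.9009, 3.4528)
step 6: θ'=3.5778 (R=-4.0000) → pose (-1.0232, -4.7185, 3.5778)

(-1.0232, -4.7185, 3.5778)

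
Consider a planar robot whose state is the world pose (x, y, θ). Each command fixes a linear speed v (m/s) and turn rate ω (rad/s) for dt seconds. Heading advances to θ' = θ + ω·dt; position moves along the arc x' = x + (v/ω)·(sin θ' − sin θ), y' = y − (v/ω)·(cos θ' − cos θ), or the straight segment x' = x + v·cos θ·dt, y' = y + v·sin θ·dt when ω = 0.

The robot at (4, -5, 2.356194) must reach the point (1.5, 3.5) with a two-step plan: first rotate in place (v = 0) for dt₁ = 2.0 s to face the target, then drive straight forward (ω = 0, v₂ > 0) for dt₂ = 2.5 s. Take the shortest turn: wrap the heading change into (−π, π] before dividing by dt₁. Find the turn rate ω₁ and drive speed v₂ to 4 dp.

ω₁ = -0.2497, v₂ = 3.5440

heading to target = atan2(3.5−-5, 1.5−4) = 1.8568
Δθ = wrap(1.8568 − 2.3562) = -0.4993; ω₁ = Δθ/dt₁ = -0.2497
distance = √((1.5−4)² + (3.5−-5)²) = 8.8600; v₂ = distance/dt₂ = 3.5440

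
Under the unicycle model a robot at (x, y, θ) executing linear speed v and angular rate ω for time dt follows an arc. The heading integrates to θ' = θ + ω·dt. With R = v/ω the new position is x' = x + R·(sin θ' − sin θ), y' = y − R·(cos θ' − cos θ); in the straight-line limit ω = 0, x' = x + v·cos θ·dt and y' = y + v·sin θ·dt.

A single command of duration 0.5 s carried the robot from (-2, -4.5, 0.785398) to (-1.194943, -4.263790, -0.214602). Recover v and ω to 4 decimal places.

v = 1.7500, ω = -2.0000

Δθ = -0.214602 − 0.785398 = -1.000000
ω = Δθ/dt = -1.000000/0.5 = -2.0000
R = Δx/(sin θ' − sin θ) = -0.8750
v = R·ω = -0.8750·-2.0000 = 1.7500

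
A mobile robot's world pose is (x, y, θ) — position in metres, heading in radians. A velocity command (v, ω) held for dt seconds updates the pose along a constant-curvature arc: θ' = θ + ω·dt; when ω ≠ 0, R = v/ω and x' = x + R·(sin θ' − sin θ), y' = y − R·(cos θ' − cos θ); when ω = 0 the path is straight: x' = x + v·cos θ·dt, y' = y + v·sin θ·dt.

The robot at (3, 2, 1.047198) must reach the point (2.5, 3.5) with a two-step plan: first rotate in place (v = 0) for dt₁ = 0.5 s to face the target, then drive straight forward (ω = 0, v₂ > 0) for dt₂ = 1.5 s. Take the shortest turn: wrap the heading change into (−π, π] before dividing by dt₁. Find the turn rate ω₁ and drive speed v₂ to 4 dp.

heading to target = atan2(3.5−2, 2.5−3) = 1.8925
Δθ = wrap(1.8925 − 1.0472) = 0.8453; ω₁ = Δθ/dt₁ = 1.6907
distance = √((2.5−3)² + (3.5−2)²) = 1.5811; v₂ = distance/dt₂ = 1.0541

ω₁ = 1.6907, v₂ = 1.0541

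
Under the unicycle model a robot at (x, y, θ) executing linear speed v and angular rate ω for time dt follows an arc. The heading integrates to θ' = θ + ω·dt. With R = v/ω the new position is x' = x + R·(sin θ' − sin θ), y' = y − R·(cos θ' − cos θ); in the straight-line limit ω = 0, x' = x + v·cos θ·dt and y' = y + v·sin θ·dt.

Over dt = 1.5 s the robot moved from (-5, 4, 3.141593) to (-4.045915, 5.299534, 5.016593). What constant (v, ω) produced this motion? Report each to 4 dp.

v = -1.2500, ω = 1.2500

Δθ = 5.016593 − 3.141593 = 1.875000
ω = Δθ/dt = 1.875000/1.5 = 1.2500
R = −Δy/(cos θ' − cos θ) = -1.0000
v = R·ω = -1.0000·1.2500 = -1.2500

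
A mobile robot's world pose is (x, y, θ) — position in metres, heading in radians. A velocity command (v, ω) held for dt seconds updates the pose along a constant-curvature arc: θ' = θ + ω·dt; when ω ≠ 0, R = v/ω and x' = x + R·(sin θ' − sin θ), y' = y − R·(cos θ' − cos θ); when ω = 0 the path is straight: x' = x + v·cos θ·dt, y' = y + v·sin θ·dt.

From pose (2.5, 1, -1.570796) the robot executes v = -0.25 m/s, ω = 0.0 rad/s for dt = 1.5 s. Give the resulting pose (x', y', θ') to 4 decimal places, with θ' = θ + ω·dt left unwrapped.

(2.5000, 1.3750, -1.5708)

θ' = -1.5708 + 0.0·1.5 = -1.5708
ω = 0 → straight: x' = 2.5 + -0.25·cos(-1.5708)·1.5 = 2.5000
y' = 1 + -0.25·sin(-1.5708)·1.5 = 1.3750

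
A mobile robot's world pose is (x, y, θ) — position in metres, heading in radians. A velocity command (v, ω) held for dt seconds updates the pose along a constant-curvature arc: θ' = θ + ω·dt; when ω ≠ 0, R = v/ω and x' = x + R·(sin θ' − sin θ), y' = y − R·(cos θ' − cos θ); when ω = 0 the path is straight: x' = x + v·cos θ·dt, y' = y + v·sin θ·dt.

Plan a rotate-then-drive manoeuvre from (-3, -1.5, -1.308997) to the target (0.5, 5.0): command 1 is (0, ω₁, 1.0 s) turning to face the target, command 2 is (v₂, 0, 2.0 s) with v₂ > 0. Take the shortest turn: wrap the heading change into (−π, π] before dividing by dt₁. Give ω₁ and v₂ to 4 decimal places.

heading to target = atan2(5−-1.5, 0.5−-3) = 1.0769
Δθ = wrap(1.0769 − -1.3090) = 2.3859; ω₁ = Δθ/dt₁ = 2.3859
distance = √((0.5−-3)² + (5−-1.5)²) = 7.3824; v₂ = distance/dt₂ = 3.6912

ω₁ = 2.3859, v₂ = 3.6912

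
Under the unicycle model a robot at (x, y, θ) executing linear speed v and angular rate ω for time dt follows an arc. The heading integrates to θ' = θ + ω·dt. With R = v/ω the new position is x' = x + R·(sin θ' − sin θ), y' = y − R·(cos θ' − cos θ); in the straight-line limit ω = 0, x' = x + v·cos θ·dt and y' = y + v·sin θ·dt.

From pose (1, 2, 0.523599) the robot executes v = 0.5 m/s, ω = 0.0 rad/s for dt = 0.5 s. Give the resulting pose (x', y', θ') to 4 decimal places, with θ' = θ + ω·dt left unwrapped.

θ' = 0.5236 + 0.0·0.5 = 0.5236
ω = 0 → straight: x' = 1 + 0.5·cos(0.5236)·0.5 = 1.2165
y' = 2 + 0.5·sin(0.5236)·0.5 = 2.1250

(1.2165, 2.1250, 0.5236)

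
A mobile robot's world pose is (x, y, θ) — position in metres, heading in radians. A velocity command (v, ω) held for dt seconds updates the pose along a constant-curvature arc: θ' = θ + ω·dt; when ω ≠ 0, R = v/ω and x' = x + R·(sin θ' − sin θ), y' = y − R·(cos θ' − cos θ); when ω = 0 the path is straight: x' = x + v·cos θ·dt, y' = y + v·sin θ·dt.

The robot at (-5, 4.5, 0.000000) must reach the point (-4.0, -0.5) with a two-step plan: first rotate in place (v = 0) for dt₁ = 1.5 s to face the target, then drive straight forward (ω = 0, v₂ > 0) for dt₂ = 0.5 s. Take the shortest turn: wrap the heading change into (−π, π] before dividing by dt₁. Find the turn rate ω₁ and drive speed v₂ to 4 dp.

heading to target = atan2(-0.5−4.5, -4−-5) = -1.3734
Δθ = wrap(-1.3734 − 0.0000) = -1.3734; ω₁ = Δθ/dt₁ = -0.9156
distance = √((-4−-5)² + (-0.5−4.5)²) = 5.0990; v₂ = distance/dt₂ = 10.1980

ω₁ = -0.9156, v₂ = 10.1980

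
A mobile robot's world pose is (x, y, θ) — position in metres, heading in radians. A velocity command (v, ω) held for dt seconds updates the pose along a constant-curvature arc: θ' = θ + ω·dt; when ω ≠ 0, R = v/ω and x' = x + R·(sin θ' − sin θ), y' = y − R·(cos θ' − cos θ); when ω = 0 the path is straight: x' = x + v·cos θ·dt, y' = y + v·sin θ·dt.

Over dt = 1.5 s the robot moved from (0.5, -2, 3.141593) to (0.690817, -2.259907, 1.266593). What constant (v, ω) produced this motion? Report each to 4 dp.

v = -0.2500, ω = -1.2500

Δθ = 1.266593 − 3.141593 = -1.875000
ω = Δθ/dt = -1.875000/1.5 = -1.2500
R = −Δy/(cos θ' − cos θ) = 0.2000
v = R·ω = 0.2000·-1.2500 = -0.2500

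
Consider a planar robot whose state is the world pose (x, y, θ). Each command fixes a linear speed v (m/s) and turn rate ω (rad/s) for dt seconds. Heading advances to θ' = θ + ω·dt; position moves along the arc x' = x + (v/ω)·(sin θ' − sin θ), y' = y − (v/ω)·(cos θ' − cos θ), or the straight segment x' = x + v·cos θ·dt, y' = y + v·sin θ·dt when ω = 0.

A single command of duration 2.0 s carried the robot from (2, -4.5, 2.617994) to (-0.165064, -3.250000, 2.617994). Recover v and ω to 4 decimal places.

Δθ = 2.617994 − 2.617994 = 0.000000
ω = Δθ/dt = 0.000000/2.0 = 0.0000
ω = 0 → v = (Δx·cos θ + Δy·sin θ)/dt = 1.2500

v = 1.2500, ω = 0.0000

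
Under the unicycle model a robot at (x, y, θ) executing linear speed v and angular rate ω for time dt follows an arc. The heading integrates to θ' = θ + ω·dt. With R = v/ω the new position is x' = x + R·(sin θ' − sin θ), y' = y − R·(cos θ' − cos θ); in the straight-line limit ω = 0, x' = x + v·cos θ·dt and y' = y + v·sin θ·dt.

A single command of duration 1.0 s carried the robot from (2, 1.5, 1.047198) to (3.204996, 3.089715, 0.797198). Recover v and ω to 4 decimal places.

Δθ = 0.797198 − 1.047198 = -0.250000
ω = Δθ/dt = -0.250000/1.0 = -0.2500
R = −Δy/(cos θ' − cos θ) = -8.0000
v = R·ω = -8.0000·-0.2500 = 2.0000

v = 2.0000, ω = -0.2500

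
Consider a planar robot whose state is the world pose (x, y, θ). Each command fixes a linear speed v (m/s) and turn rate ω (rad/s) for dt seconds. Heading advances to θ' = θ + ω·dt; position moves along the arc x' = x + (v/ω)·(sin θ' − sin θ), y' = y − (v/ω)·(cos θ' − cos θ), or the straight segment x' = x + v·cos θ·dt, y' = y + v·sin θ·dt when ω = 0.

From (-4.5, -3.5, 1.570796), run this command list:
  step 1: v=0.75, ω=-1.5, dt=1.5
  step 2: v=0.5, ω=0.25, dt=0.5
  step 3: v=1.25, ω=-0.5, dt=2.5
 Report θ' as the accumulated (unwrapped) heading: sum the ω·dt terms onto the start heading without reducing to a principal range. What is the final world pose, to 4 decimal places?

step 1: θ'=-0.6792 (R=-0.5000) → pose (-3.6859, -3.1110, -0.6792)
step 2: θ'=-0.5542 (R=2.0000) → pose (-3.4821, -3.2555, -0.5542)
step 3: θ'=-1.8042 (R=-2.5000) → pose (-2.3656, -5.9595, -1.8042)

(-2.3656, -5.9595, -1.8042)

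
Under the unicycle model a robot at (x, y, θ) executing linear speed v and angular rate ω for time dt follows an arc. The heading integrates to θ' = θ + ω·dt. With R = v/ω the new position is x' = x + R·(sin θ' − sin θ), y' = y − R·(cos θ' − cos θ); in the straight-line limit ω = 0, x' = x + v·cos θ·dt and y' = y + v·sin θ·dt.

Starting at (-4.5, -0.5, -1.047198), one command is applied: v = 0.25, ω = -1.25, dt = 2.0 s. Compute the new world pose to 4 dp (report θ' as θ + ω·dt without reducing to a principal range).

(-4.7521, -0.7838, -3.5472)

θ' = -1.0472 + -1.25·2.0 = -3.5472
R = v/ω = 0.25/-1.25 = -0.2000
x' = -4.5 + -0.2000·(sin -3.5472 − sin -1.0472) = -4.7521
y' = -0.5 − -0.2000·(cos -3.5472 − cos -1.0472) = -0.7838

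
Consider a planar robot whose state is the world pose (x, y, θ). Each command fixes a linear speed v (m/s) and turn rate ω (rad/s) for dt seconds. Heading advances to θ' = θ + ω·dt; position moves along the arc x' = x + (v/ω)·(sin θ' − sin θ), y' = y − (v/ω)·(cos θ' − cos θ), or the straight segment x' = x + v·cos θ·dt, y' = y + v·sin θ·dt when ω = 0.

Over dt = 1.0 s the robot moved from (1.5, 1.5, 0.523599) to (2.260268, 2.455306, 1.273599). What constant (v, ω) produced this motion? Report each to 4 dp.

Δθ = 1.273599 − 0.523599 = 0.750000
ω = Δθ/dt = 0.750000/1.0 = 0.7500
R = −Δy/(cos θ' − cos θ) = 1.6667
v = R·ω = 1.6667·0.7500 = 1.2500

v = 1.2500, ω = 0.7500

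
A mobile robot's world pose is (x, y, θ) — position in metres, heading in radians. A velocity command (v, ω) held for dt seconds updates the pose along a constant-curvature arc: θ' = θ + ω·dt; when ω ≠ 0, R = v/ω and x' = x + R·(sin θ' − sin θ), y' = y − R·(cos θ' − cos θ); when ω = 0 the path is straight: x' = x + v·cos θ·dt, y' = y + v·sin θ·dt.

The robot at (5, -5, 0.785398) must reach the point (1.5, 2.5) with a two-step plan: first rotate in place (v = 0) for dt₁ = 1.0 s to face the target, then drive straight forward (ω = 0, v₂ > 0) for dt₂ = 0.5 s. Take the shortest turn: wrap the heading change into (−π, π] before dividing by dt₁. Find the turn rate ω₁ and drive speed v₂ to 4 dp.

heading to target = atan2(2.5−-5, 1.5−5) = 2.0074
Δθ = wrap(2.0074 − 0.7854) = 1.2220; ω₁ = Δθ/dt₁ = 1.2220
distance = √((1.5−5)² + (2.5−-5)²) = 8.2765; v₂ = distance/dt₂ = 16.5529

ω₁ = 1.2220, v₂ = 16.5529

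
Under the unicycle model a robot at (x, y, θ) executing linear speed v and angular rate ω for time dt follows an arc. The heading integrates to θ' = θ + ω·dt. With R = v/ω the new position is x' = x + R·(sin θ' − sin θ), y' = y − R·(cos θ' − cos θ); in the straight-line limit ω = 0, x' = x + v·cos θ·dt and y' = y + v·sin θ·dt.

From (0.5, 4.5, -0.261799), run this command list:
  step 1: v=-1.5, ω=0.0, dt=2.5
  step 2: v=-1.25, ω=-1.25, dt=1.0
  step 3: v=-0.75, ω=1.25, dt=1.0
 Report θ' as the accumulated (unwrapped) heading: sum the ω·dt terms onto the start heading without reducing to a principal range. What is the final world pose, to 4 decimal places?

(-4.3053, 6.9217, -0.2618)

step 1: θ'=-0.2618 (straight) → pose (-3.1222, 5.4706, -0.2618)
step 2: θ'=-1.5118 (R=1.0000) → pose (-3.8617, 6.3775, -1.5118)
step 3: θ'=-0.2618 (R=-0.6000) → pose (-4.3053, 6.9217, -0.2618)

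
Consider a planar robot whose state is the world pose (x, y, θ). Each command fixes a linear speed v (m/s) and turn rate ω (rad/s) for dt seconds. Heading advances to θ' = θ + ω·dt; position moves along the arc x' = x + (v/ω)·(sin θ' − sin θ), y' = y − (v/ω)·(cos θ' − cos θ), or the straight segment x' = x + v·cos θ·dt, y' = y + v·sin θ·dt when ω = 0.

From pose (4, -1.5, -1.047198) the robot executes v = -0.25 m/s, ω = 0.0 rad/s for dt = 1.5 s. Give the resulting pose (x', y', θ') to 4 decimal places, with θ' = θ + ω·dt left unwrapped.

(3.8125, -1.1752, -1.0472)

θ' = -1.0472 + 0.0·1.5 = -1.0472
ω = 0 → straight: x' = 4 + -0.25·cos(-1.0472)·1.5 = 3.8125
y' = -1.5 + -0.25·sin(-1.0472)·1.5 = -1.1752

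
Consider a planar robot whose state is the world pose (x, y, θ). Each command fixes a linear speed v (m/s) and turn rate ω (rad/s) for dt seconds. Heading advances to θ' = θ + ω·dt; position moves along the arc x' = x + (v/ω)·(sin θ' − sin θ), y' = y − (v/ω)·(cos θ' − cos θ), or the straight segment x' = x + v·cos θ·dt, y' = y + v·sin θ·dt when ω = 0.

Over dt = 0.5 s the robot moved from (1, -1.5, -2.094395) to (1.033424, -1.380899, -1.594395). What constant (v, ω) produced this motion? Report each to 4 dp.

Δθ = -1.594395 − -2.094395 = 0.500000
ω = Δθ/dt = 0.500000/0.5 = 1.0000
R = −Δy/(cos θ' − cos θ) = -0.2500
v = R·ω = -0.2500·1.0000 = -0.2500

v = -0.2500, ω = 1.0000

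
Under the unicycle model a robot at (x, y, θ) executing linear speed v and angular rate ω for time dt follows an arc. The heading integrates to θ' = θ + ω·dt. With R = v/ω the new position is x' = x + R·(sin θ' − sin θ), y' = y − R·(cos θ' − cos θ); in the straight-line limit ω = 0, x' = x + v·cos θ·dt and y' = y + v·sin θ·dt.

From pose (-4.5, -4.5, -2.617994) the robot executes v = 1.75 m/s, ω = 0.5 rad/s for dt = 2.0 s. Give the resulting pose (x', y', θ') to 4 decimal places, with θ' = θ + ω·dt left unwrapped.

θ' = -2.6180 + 0.5·2.0 = -1.6180
R = v/ω = 1.75/0.5 = 3.5000
x' = -4.5 + 3.5000·(sin -1.6180 − sin -2.6180) = -6.2461
y' = -4.5 − 3.5000·(cos -1.6180 − cos -2.6180) = -7.3660

(-6.2461, -7.3660, -1.6180)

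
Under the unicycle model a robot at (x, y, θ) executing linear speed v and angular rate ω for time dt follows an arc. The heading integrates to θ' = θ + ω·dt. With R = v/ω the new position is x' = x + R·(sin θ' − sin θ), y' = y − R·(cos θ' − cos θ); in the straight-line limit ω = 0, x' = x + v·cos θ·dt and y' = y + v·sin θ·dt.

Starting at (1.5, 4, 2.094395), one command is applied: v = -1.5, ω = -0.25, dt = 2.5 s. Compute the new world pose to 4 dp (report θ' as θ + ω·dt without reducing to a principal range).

θ' = 2.0944 + -0.25·2.5 = 1.4694
R = v/ω = -1.5/-0.25 = 6.0000
x' = 1.5 + 6.0000·(sin 1.4694 − sin 2.0944) = 2.2730
y' = 4 − 6.0000·(cos 1.4694 − cos 2.0944) = 0.3926

(2.2730, 0.3926, 1.4694)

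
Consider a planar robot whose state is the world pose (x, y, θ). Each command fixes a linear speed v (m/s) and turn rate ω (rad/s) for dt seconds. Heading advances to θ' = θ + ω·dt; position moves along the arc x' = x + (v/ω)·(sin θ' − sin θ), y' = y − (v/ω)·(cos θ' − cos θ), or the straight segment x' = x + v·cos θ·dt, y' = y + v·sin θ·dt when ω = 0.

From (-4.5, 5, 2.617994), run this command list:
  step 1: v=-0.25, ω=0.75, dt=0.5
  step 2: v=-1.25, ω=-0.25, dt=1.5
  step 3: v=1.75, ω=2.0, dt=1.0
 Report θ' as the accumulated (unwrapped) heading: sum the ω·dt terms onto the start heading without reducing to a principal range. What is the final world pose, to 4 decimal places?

step 1: θ'=2.9930 (R=-0.3333) → pose (-4.3827, 4.9590, 2.9930)
step 2: θ'=2.6180 (R=5.0000) → pose (-2.6229, 4.3442, 2.6180)
step 3: θ'=4.6180 (R=0.8750) → pose (-3.9316, 3.6689, 4.6180)

(-3.9316, 3.6689, 4.6180)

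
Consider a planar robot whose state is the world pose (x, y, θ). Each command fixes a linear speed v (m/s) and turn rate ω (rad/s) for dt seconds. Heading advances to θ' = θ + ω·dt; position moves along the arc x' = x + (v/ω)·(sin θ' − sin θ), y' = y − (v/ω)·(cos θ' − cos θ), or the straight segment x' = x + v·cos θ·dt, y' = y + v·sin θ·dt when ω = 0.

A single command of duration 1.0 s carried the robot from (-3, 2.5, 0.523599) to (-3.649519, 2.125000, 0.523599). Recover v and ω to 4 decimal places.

Δθ = 0.523599 − 0.523599 = 0.000000
ω = Δθ/dt = 0.000000/1.0 = 0.0000
ω = 0 → v = (Δx·cos θ + Δy·sin θ)/dt = -0.7500

v = -0.7500, ω = 0.0000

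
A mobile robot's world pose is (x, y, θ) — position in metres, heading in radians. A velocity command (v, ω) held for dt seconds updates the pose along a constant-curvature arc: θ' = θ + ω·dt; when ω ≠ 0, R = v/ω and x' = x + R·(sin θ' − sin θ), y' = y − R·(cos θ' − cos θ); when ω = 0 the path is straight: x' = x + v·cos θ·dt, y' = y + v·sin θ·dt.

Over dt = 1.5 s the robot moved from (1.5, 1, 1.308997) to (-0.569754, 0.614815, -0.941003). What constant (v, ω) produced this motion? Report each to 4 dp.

Δθ = -0.941003 − 1.308997 = -2.250000
ω = Δθ/dt = -2.250000/1.5 = -1.5000
R = Δx/(sin θ' − sin θ) = 1.1667
v = R·ω = 1.1667·-1.5000 = -1.7500

v = -1.7500, ω = -1.5000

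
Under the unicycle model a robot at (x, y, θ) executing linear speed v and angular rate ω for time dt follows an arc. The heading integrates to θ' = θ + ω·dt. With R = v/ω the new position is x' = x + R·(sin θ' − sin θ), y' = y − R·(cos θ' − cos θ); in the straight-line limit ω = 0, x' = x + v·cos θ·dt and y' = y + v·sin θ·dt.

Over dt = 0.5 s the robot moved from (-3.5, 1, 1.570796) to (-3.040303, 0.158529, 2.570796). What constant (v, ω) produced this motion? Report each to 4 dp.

Δθ = 2.570796 − 1.570796 = 1.000000
ω = Δθ/dt = 1.000000/0.5 = 2.0000
R = −Δy/(cos θ' − cos θ) = -1.0000
v = R·ω = -1.0000·2.0000 = -2.0000

v = -2.0000, ω = 2.0000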